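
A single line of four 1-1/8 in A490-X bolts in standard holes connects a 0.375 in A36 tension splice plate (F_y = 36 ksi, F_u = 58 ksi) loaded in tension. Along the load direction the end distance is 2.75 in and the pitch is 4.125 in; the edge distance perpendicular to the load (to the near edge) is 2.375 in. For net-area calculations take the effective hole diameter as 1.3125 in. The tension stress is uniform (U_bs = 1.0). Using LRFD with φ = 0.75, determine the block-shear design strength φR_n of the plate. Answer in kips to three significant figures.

Shear plane L_v = 2.75 + 3·4.125 = 15.12 in; A_gv = 15.12 × 0.375 = 5.672 in².
A_nv = (15.12 − 3.5·1.3125) × 0.375 = 3.949 in².
A_nt = (2.375 − 0.5·1.3125) × 0.375 = 0.6445 in².
0.6 F_u A_nv = 137.4 kips; 0.6 F_y A_gv = 122.5 kips → shear yielding governs the shear term.
R_n = 122.5 + 1.0 × 58 × 0.6445 = 159.9 kips.
Design strength φR_n = 0.75 × 159.9 = 120 kips.

120 kips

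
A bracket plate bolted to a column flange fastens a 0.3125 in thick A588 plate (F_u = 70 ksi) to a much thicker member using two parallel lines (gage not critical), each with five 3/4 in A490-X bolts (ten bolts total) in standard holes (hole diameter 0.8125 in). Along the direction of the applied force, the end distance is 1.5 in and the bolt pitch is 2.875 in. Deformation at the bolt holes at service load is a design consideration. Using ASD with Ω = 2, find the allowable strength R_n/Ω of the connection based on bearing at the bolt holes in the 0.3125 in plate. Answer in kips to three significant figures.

Per bolt r_n = 1.2 l_c t F_u ≤ 2.4 d t F_u; upper limit = 2.4 × 0.75 × 0.3125 × 70 = 39.38 kips.
Edge bolt: l_c = 1.5 − 0.8125/2 = 1.094 in → 1.2 × 1.094 × 0.3125 × 70 = 28.71 → r_n = 28.71 kips.
Interior bolts: l_c = 2.875 − 0.8125 = 2.062 in → 1.2 × 2.062 × 0.3125 × 70 = 54.14 → r_n = 39.38 kips.
R_n = 2 × 28.71 + 8 × 39.38 = 372.4 kips.
Allowable strength R_n/Ω = 372.4 / 2 = 186 kips.

186 kips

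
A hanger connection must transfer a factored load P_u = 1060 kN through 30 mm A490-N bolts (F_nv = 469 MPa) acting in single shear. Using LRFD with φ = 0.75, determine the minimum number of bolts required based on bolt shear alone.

A_b = π·30²/4 = 706.9 mm².
Per-bolt design strength φR_n = 0.75 × 469 × 706.9 × 1 / 1000 = 248.6 kN.
n ≥ 1060 / 248.6 = 4.263 → use 5 bolts.

5 bolts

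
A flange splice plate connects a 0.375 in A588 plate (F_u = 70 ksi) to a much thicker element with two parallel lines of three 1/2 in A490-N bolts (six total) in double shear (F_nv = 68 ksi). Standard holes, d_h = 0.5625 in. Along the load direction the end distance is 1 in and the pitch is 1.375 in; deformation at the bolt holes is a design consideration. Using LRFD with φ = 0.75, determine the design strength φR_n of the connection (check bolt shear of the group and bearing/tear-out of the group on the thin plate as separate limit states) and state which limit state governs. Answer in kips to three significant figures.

111 kips (bearing governs)

Bolt shear: A_b = π·0.5²/4 = 0.1963 in²; R_n = 68 × 0.1963 × 6 × 2 = 160.2 kips → 0.75 × 160.2 = 120 kips.
Bearing (1.2 l_c t F_u ≤ 2.4 d t F_u): upper limit = 2.4·0.5·0.375·70 = 31.5 kips.
  Edge l_c = 1 − 0.5625/2 = 0.7188 → r_n = 22.64 kips; interior l_c = 1.375 − 0.5625 = 0.8125 → r_n = 25.59 kips.
  R_n,bearing = 2·22.64 + 4·25.59 = 147.7 kips → 0.75 × 147.7 = 111 kips.
Bearing governs: 111 kips.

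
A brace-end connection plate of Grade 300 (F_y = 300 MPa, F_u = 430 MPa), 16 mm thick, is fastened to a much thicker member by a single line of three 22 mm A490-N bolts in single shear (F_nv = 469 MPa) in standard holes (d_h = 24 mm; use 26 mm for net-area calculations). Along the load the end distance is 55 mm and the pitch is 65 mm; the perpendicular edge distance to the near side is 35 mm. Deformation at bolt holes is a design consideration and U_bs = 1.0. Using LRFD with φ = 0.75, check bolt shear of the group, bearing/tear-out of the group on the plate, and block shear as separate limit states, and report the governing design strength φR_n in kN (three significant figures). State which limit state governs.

Bolt shear: A_b = π·22²/4 = 380.1 mm²; R_n = 469 × 380.1 × 3 × 1 / 1000 = 534.8 kN → 0.75 × 534.8 = 401 kN.
Bearing: edge l_c = 43, r_n = 355 kN; interior l_c = 41, r_n = 338.5 kN; R_n = 355 + 2·338.5 = 1032 kN → 774 kN.
Block shear: A_gv = 2960, A_nv = 1920, A_nt = 352 mm²; R_n = min(0.6F_uA_nv, 0.6F_yA_gv) + U_bs·F_u·A_nt = 646.7 kN → 485 kN.
Bolt shear governs: 401 kN.

401 kN (bolt shear governs)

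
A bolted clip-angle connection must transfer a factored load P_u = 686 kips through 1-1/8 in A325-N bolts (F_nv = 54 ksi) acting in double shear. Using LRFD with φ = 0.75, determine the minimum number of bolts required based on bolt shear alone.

A_b = π·1.125²/4 = 0.994 in².
Per-bolt design strength φR_n = 0.75 × 54 × 0.994 × 2 = 80.52 kips.
n ≥ 686 / 80.52 = 8.52 → use 9 bolts.

9 bolts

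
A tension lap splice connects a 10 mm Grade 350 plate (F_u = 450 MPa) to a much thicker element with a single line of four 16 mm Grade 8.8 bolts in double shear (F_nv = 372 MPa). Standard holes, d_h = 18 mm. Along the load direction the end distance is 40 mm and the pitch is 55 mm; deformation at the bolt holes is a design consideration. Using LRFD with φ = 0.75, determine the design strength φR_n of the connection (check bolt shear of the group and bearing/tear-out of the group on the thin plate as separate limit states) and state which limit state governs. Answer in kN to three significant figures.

Bolt shear: A_b = π·16²/4 = 201.1 mm²; R_n = 372 × 201.1 × 4 × 2 / 1000 = 598.4 kN → 0.75 × 598.4 = 449 kN.
Bearing (1.2 l_c t F_u ≤ 2.4 d t F_u): upper limit = 2.4·16·10·450 / 1000 = 172.8 kN.
  Edge l_c = 40 − 18/2 = 31 → r_n = 167.4 kN; interior l_c = 55 − 18 = 37 → r_n = 172.8 kN.
  R_n,bearing = 1·167.4 + 3·172.8 = 685.8 kN → 0.75 × 685.8 = 514 kN.
Bolt shear governs: 449 kN.

449 kN (bolt shear governs)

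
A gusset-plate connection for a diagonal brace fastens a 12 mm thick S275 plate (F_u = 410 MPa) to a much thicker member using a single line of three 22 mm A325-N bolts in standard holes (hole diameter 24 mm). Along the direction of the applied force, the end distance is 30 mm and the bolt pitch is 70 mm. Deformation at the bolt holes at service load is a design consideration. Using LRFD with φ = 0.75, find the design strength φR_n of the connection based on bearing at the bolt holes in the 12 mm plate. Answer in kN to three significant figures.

Per bolt r_n = 1.2 l_c t F_u ≤ 2.4 d t F_u; upper limit = 2.4 × 22 × 12 × 410 / 1000 = 259.8 kN.
Edge bolt: l_c = 30 − 24/2 = 18 mm → 1.2 × 18 × 12 × 410 / 1000 = 106.3 → r_n = 106.3 kN.
Interior bolts: l_c = 70 − 24 = 46 mm → 1.2 × 46 × 12 × 410 / 1000 = 271.6 → r_n = 259.8 kN.
R_n = 1 × 106.3 + 2 × 259.8 = 625.8 kN.
Design strength φR_n = 0.75 × 625.8 = 469 kN.

469 kN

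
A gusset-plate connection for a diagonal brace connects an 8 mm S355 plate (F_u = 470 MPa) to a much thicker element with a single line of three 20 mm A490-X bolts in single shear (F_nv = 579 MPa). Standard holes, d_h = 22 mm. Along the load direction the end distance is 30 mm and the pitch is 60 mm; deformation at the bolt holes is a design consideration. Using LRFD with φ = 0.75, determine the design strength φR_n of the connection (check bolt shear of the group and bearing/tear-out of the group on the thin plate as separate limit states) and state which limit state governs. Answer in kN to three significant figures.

Bolt shear: A_b = π·20²/4 = 314.2 mm²; R_n = 579 × 314.2 × 3 × 1 / 1000 = 545.7 kN → 0.75 × 545.7 = 409 kN.
Bearing (1.2 l_c t F_u ≤ 2.4 d t F_u): upper limit = 2.4·20·8·470 / 1000 = 180.5 kN.
  Edge l_c = 30 − 22/2 = 19 → r_n = 85.73 kN; interior l_c = 60 − 22 = 38 → r_n = 171.5 kN.
  R_n,bearing = 1·85.73 + 2·171.5 = 428.6 kN → 0.75 × 428.6 = 321 kN.
Bearing governs: 321 kN.

321 kN (bearing governs)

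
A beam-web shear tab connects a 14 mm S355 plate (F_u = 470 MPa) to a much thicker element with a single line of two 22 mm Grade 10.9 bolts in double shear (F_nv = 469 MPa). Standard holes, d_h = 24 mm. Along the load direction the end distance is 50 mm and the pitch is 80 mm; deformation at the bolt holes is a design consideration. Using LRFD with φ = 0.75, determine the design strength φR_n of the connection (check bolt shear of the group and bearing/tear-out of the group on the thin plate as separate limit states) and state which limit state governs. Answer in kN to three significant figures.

Bolt shear: A_b = π·22²/4 = 380.1 mm²; R_n = 469 × 380.1 × 2 × 2 / 1000 = 713.1 kN → 0.75 × 713.1 = 535 kN.
Bearing (1.2 l_c t F_u ≤ 2.4 d t F_u): upper limit = 2.4·22·14·470 / 1000 = 347.4 kN.
  Edge l_c = 50 − 24/2 = 38 → r_n = 300 kN; interior l_c = 80 − 24 = 56 → r_n = 347.4 kN.
  R_n,bearing = 1·300 + 1·347.4 = 647.5 kN → 0.75 × 647.5 = 486 kN.
Bearing governs: 486 kN.

486 kN (bearing governs)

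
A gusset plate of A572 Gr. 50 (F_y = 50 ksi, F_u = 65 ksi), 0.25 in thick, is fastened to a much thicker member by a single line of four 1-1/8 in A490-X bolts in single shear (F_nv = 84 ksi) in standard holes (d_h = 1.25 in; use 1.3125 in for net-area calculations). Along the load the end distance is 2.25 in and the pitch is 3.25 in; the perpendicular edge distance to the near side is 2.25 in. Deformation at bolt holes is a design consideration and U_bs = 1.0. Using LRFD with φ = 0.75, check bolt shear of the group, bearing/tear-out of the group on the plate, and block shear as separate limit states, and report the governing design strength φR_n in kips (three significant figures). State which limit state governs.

Bolt shear: A_b = π·1.125²/4 = 0.994 in²; R_n = 84 × 0.994 × 4 × 1 = 334 kips → 0.75 × 334 = 250 kips.
Bearing: edge l_c = 1.625, r_n = 31.69 kips; interior l_c = 2, r_n = 39 kips; R_n = 31.69 + 3·39 = 148.7 kips → 112 kips.
Block shear: A_gv = 3, A_nv = 1.852, A_nt = 0.3984 in²; R_n = min(0.6F_uA_nv, 0.6F_yA_gv) + U_bs·F_u·A_nt = 98.11 kips → 73.6 kips.
Block shear governs: 73.6 kips.

73.6 kips (block shear governs)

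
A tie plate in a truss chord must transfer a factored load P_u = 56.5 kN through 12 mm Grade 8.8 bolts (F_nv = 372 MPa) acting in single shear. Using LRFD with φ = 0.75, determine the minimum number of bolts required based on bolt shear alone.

A_b = π·12²/4 = 113.1 mm².
Per-bolt design strength φR_n = 0.75 × 372 × 113.1 × 1 / 1000 = 31.55 kN.
n ≥ 56.5 / 31.55 = 1.791 → use 2 bolts.

2 bolts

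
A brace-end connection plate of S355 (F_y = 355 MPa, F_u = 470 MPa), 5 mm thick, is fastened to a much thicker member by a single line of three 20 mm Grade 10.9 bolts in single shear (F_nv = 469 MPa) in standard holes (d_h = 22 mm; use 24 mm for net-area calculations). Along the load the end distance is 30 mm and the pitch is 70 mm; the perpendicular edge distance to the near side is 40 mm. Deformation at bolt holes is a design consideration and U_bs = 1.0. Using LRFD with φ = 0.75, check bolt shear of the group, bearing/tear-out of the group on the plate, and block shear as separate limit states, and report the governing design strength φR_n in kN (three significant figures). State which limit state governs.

166 kN (block shear governs)

Bolt shear: A_b = π·20²/4 = 314.2 mm²; R_n = 469 × 314.2 × 3 × 1 / 1000 = 442 kN → 0.75 × 442 = 332 kN.
Bearing: edge l_c = 19, r_n = 53.58 kN; interior l_c = 48, r_n = 112.8 kN; R_n = 53.58 + 2·112.8 = 279.2 kN → 209 kN.
Block shear: A_gv = 850, A_nv = 550, A_nt = 140 mm²; R_n = min(0.6F_uA_nv, 0.6F_yA_gv) + U_bs·F_u·A_nt = 220.9 kN → 166 kN.
Block shear governs: 166 kN.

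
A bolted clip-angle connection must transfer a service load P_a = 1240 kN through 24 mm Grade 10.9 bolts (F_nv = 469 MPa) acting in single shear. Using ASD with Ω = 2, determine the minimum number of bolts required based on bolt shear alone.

A_b = π·24²/4 = 452.4 mm².
Per-bolt allowable strength R_n/Ω = 469 × 452.4 × 1 / 1000 / 2 = 106.1 kN.
n ≥ 1240 / 106.1 = 11.69 → use 12 bolts.

12 bolts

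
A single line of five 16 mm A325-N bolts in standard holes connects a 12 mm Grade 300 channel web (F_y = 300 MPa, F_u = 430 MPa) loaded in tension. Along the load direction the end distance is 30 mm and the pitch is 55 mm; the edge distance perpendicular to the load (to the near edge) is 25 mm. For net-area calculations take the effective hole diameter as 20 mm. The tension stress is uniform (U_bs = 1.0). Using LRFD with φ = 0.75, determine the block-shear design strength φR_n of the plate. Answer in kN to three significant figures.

430 kN

Shear plane L_v = 30 + 4·55 = 250 mm; A_gv = 250 × 12 = 3000 mm².
A_nv = (250 − 4.5·20) × 12 = 1920 mm².
A_nt = (25 − 0.5·20) × 12 = 180 mm².
0.6 F_u A_nv = 495.4 kN; 0.6 F_y A_gv = 540 kN → shear rupture governs the shear term.
R_n = 495.4 + 1.0 × 430 × 180 / 1000 = 572.8 kN.
Design strength φR_n = 0.75 × 572.8 = 430 kN.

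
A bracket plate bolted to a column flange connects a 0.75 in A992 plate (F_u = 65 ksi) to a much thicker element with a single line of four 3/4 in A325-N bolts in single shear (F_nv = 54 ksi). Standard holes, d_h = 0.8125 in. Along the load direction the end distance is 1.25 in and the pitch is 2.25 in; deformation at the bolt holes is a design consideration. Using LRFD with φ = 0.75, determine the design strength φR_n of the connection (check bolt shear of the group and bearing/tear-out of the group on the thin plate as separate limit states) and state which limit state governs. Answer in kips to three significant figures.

Bolt shear: A_b = π·0.75²/4 = 0.4418 in²; R_n = 54 × 0.4418 × 4 × 1 = 95.43 kips → 0.75 × 95.43 = 71.6 kips.
Bearing (1.2 l_c t F_u ≤ 2.4 d t F_u): upper limit = 2.4·0.75·0.75·65 = 87.75 kips.
  Edge l_c = 1.25 − 0.8125/2 = 0.8438 → r_n = 49.36 kips; interior l_c = 2.25 − 0.8125 = 1.438 → r_n = 84.09 kips.
  R_n,bearing = 1·49.36 + 3·84.09 = 301.6 kips → 0.75 × 301.6 = 226 kips.
Bolt shear governs: 71.6 kips.

71.6 kips (bolt shear governs)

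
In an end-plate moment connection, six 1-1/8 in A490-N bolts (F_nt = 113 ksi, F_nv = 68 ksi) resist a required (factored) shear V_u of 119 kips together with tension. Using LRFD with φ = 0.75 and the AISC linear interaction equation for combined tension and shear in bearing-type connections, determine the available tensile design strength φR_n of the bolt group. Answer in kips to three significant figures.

459 kips

A_b = π·1.125²/4 = 0.994 in²; f_rv = 119 / (6 × 0.994) = 19.95 ksi.
F'_nt = 1.3 F_nt − (F_nt / φF_nv) f_rv = 1.3·113 − (113/(0.75·68))·19.95 = 102.7 ksi, capped at F_nt → F'_nt = 102.7 ksi.
R_n = F'_nt · A_b · n = 102.7 × 0.994 × 6 = 612.5 kips.
Design strength φR_n = 0.75 × 612.5 = 459 kips.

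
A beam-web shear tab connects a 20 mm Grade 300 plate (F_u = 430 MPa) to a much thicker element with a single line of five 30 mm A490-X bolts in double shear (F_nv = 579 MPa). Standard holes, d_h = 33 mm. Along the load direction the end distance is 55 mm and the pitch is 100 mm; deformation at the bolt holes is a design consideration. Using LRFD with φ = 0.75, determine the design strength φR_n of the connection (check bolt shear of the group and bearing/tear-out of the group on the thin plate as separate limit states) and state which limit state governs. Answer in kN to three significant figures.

Bolt shear: A_b = π·30²/4 = 706.9 mm²; R_n = 579 × 706.9 × 5 × 2 / 1000 = 4093 kN → 0.75 × 4093 = 3070 kN.
Bearing (1.2 l_c t F_u ≤ 2.4 d t F_u): upper limit = 2.4·30·20·430 / 1000 = 619.2 kN.
  Edge l_c = 55 − 33/2 = 38.5 → r_n = 397.3 kN; interior l_c = 100 − 33 = 67 → r_n = 619.2 kN.
  R_n,bearing = 1·397.3 + 4·619.2 = 2874 kN → 0.75 × 2874 = 2160 kN.
Bearing governs: 2160 kN.

2160 kN (bearing governs)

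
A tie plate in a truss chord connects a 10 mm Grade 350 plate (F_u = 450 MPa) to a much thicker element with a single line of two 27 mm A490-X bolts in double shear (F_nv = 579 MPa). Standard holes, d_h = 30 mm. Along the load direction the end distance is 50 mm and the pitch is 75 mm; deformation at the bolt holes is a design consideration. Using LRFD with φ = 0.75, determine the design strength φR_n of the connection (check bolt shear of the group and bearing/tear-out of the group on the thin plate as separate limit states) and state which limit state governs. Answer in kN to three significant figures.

324 kN (bearing governs)

Bolt shear: A_b = π·27²/4 = 572.6 mm²; R_n = 579 × 572.6 × 2 × 2 / 1000 = 1326 kN → 0.75 × 1326 = 995 kN.
Bearing (1.2 l_c t F_u ≤ 2.4 d t F_u): upper limit = 2.4·27·10·450 / 1000 = 291.6 kN.
  Edge l_c = 50 − 30/2 = 35 → r_n = 189 kN; interior l_c = 75 − 30 = 45 → r_n = 243 kN.
  R_n,bearing = 1·189 + 1·243 = 432 kN → 0.75 × 432 = 324 kN.
Bearing governs: 324 kN.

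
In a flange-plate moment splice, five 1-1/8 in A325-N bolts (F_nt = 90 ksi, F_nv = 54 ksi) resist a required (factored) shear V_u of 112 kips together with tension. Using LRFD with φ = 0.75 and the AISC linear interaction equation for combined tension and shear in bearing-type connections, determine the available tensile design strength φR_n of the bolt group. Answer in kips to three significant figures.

A_b = π·1.125²/4 = 0.994 in²; f_rv = 112 / (5 × 0.994) = 22.53 ksi.
F'_nt = 1.3 F_nt − (F_nt / φF_nv) f_rv = 1.3·90 − (90/(0.75·54))·22.53 = 66.92 ksi, capped at F_nt → F'_nt = 66.92 ksi.
R_n = F'_nt · A_b · n = 66.92 × 0.994 × 5 = 332.6 kips.
Design strength φR_n = 0.75 × 332.6 = 249 kips.

249 kips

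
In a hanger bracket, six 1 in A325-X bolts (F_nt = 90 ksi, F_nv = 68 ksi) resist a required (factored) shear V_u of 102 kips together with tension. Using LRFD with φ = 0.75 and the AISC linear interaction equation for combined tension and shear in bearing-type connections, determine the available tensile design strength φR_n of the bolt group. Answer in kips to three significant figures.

279 kips

A_b = π·1²/4 = 0.7854 in²; f_rv = 102 / (6 × 0.7854) = 21.65 ksi.
F'_nt = 1.3 F_nt − (F_nt / φF_nv) f_rv = 1.3·90 − (90/(0.75·68))·21.65 = 78.8 ksi, capped at F_nt → F'_nt = 78.8 ksi.
R_n = F'_nt · A_b · n = 78.8 × 0.7854 × 6 = 371.3 kips.
Design strength φR_n = 0.75 × 371.3 = 279 kips.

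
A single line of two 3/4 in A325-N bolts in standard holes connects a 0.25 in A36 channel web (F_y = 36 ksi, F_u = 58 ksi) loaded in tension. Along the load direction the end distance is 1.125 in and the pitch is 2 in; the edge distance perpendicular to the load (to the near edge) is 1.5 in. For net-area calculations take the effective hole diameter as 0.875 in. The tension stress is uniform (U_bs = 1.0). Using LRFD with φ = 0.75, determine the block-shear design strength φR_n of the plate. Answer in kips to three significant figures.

Shear plane L_v = 1.125 + 1·2 = 3.125 in; A_gv = 3.125 × 0.25 = 0.7812 in².
A_nv = (3.125 − 1.5·0.875) × 0.25 = 0.4531 in².
A_nt = (1.5 − 0.5·0.875) × 0.25 = 0.2656 in².
0.6 F_u A_nv = 15.77 kips; 0.6 F_y A_gv = 16.88 kips → shear rupture governs the shear term.
R_n = 15.77 + 1.0 × 58 × 0.2656 = 31.17 kips.
Design strength φR_n = 0.75 × 31.17 = 23.4 kips.

23.4 kips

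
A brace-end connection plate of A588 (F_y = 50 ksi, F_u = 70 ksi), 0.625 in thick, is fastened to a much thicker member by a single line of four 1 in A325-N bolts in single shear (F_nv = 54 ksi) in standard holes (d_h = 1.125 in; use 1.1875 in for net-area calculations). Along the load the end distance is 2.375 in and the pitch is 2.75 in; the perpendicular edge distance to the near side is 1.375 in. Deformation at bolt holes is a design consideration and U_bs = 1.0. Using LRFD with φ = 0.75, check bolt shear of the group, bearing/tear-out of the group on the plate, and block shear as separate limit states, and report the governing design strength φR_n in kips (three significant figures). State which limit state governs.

127 kips (bolt shear governs)

Bolt shear: A_b = π·1²/4 = 0.7854 in²; R_n = 54 × 0.7854 × 4 × 1 = 169.6 kips → 0.75 × 169.6 = 127 kips.
Bearing: edge l_c = 1.812, r_n = 95.16 kips; interior l_c = 1.625, r_n = 85.31 kips; R_n = 95.16 + 3·85.31 = 351.1 kips → 263 kips.
Block shear: A_gv = 6.641, A_nv = 4.043, A_nt = 0.4883 in²; R_n = min(0.6F_uA_nv, 0.6F_yA_gv) + U_bs·F_u·A_nt = 204 kips → 153 kips.
Bolt shear governs: 127 kips.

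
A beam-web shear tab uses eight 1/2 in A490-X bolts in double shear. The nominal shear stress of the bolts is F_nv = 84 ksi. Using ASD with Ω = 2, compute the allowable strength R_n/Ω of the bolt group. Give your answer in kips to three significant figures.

A_b = π × 0.5² / 4 = 0.1963 in².
R_n = F_nv · A_b · n · n_s = 84 × 0.1963 × 8 × 2 = 263.9 kips.
Allowable strength R_n/Ω = 263.9 / 2 = 132 kips.

132 kips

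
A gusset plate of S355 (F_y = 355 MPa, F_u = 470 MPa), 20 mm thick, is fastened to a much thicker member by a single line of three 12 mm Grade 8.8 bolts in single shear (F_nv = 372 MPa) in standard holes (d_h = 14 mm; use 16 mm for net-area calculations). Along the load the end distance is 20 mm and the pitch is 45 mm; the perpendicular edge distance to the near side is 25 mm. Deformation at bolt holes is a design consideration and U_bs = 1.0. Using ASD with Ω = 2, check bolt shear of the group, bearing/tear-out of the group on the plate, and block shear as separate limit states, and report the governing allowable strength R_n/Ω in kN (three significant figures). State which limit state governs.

63.1 kN (bolt shear governs)

Bolt shear: A_b = π·12²/4 = 113.1 mm²; R_n = 372 × 113.1 × 3 × 1 / 1000 = 126.2 kN → 126.2 / 2 = 63.1 kN.
Bearing: edge l_c = 13, r_n = 146.6 kN; interior l_c = 31, r_n = 270.7 kN; R_n = 146.6 + 2·270.7 = 688.1 kN → 344 kN.
Block shear: A_gv = 2200, A_nv = 1400, A_nt = 340 mm²; R_n = min(0.6F_uA_nv, 0.6F_yA_gv) + U_bs·F_u·A_nt = 554.6 kN → 277 kN.
Bolt shear governs: 63.1 kN.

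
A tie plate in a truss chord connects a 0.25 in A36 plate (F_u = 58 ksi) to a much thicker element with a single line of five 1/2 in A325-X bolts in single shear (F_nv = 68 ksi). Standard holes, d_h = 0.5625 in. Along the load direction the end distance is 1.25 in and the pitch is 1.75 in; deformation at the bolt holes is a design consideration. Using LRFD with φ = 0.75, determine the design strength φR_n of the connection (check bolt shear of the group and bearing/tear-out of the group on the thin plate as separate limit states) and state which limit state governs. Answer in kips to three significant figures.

Bolt shear: A_b = π·0.5²/4 = 0.1963 in²; R_n = 68 × 0.1963 × 5 × 1 = 66.76 kips → 0.75 × 66.76 = 50.1 kips.
Bearing (1.2 l_c t F_u ≤ 2.4 d t F_u): upper limit = 2.4·0.5·0.25·58 = 17.4 kips.
  Edge l_c = 1.25 − 0.5625/2 = 0.9688 → r_n = 16.86 kips; interior l_c = 1.75 − 0.5625 = 1.188 → r_n = 17.4 kips.
  R_n,bearing = 1·16.86 + 4·17.4 = 86.46 kips → 0.75 × 86.46 = 64.8 kips.
Bolt shear governs: 50.1 kips.

50.1 kips (bolt shear governs)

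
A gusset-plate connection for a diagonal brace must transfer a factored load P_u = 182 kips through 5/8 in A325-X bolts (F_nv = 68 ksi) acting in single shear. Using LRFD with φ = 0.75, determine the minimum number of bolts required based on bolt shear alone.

12 bolts

A_b = π·0.625²/4 = 0.3068 in².
Per-bolt design strength φR_n = 0.75 × 68 × 0.3068 × 1 = 15.65 kips.
n ≥ 182 / 15.65 = 11.63 → use 12 bolts.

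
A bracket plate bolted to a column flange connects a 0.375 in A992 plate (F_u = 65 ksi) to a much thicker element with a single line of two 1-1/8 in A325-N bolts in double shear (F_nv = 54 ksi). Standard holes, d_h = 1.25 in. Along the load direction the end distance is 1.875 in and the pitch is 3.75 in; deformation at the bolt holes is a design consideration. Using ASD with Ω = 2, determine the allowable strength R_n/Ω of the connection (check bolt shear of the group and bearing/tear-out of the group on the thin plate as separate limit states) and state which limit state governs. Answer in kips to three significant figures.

Bolt shear: A_b = π·1.125²/4 = 0.994 in²; R_n = 54 × 0.994 × 2 × 2 = 214.7 kips → 214.7 / 2 = 107 kips.
Bearing (1.2 l_c t F_u ≤ 2.4 d t F_u): upper limit = 2.4·1.125·0.375·65 = 65.81 kips.
  Edge l_c = 1.875 − 1.25/2 = 1.25 → r_n = 36.56 kips; interior l_c = 3.75 − 1.25 = 2.5 → r_n = 65.81 kips.
  R_n,bearing = 1·36.56 + 1·65.81 = 102.4 kips → 102.4 / 2 = 51.2 kips.
Bearing governs: 51.2 kips.

51.2 kips (bearing governs)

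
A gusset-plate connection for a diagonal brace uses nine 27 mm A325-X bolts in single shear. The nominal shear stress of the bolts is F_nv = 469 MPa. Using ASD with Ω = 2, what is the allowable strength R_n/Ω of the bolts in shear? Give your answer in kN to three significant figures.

1210 kN

A_b = π × 27² / 4 = 572.6 mm².
R_n = F_nv · A_b · n · n_s = 469 × 572.6 × 9 × 1 / 1000 = 2417 kN.
Allowable strength R_n/Ω = 2417 / 2 = 1210 kN.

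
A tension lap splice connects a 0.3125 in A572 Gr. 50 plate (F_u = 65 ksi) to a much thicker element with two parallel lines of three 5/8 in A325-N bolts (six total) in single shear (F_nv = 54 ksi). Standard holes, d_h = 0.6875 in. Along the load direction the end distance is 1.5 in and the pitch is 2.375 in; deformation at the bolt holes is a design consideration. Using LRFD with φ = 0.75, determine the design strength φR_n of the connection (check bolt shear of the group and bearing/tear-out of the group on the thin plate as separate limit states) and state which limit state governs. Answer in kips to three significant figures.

Bolt shear: A_b = π·0.625²/4 = 0.3068 in²; R_n = 54 × 0.3068 × 6 × 1 = 99.4 kips → 0.75 × 99.4 = 74.6 kips.
Bearing (1.2 l_c t F_u ≤ 2.4 d t F_u): upper limit = 2.4·0.625·0.3125·65 = 30.47 kips.
  Edge l_c = 1.5 − 0.6875/2 = 1.156 → r_n = 28.18 kips; interior l_c = 2.375 − 0.6875 = 1.688 → r_n = 30.47 kips.
  R_n,bearing = 2·28.18 + 4·30.47 = 178.2 kips → 0.75 × 178.2 = 134 kips.
Bolt shear governs: 74.6 kips.

74.6 kips (bolt shear governs)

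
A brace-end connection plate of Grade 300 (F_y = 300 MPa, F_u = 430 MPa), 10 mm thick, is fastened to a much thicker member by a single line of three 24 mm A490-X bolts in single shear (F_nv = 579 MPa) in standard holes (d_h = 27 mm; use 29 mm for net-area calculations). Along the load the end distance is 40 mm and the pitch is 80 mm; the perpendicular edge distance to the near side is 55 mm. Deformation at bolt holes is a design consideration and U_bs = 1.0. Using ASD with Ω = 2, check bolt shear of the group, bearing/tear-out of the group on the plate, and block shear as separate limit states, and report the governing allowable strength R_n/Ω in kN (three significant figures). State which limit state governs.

252 kN (block shear governs)

Bolt shear: A_b = π·24²/4 = 452.4 mm²; R_n = 579 × 452.4 × 3 × 1 / 1000 = 785.8 kN → 785.8 / 2 = 393 kN.
Bearing: edge l_c = 26.5, r_n = 136.7 kN; interior l_c = 53, r_n = 247.7 kN; R_n = 136.7 + 2·247.7 = 632.1 kN → 316 kN.
Block shear: A_gv = 2000, A_nv = 1275, A_nt = 405 mm²; R_n = min(0.6F_uA_nv, 0.6F_yA_gv) + U_bs·F_u·A_nt = 503.1 kN → 252 kN.
Block shear governs: 252 kN.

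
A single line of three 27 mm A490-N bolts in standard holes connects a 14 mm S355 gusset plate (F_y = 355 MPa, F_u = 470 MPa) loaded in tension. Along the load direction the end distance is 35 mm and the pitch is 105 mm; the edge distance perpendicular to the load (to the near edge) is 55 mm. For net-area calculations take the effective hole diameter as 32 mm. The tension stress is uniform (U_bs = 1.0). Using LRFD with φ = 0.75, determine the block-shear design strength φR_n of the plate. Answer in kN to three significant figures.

681 kN

Shear plane L_v = 35 + 2·105 = 245 mm; A_gv = 245 × 14 = 3430 mm².
A_nv = (245 − 2.5·32) × 14 = 2310 mm².
A_nt = (55 − 0.5·32) × 14 = 546 mm².
0.6 F_u A_nv = 651.4 kN; 0.6 F_y A_gv = 730.6 kN → shear rupture governs the shear term.
R_n = 651.4 + 1.0 × 470 × 546 / 1000 = 908 kN.
Design strength φR_n = 0.75 × 908 = 681 kN.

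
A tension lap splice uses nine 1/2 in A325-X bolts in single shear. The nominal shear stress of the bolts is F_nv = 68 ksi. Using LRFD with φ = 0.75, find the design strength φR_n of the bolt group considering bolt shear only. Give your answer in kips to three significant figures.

90.1 kips

A_b = π × 0.5² / 4 = 0.1963 in².
R_n = F_nv · A_b · n · n_s = 68 × 0.1963 × 9 × 1 = 120.2 kips.
Design strength φR_n = 0.75 × 120.2 = 90.1 kips.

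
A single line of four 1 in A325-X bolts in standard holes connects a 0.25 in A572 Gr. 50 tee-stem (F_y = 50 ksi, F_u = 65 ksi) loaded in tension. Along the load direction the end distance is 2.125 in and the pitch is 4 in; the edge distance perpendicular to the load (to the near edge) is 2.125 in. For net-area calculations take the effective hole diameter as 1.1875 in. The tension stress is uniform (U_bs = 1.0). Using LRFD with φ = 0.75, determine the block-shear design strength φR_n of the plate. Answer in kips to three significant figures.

Shear plane L_v = 2.125 + 3·4 = 14.12 in; A_gv = 14.12 × 0.25 = 3.531 in².
A_nv = (14.12 − 3.5·1.1875) × 0.25 = 2.492 in².
A_nt = (2.125 − 0.5·1.1875) × 0.25 = 0.3828 in².
0.6 F_u A_nv = 97.2 kips; 0.6 F_y A_gv = 105.9 kips → shear rupture governs the shear term.
R_n = 97.2 + 1.0 × 65 × 0.3828 = 122.1 kips.
Design strength φR_n = 0.75 × 122.1 = 91.6 kips.

91.6 kips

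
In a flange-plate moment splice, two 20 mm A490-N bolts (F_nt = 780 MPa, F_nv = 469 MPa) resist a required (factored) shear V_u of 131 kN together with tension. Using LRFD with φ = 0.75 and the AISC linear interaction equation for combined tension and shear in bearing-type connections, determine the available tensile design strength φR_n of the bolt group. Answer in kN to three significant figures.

260 kN

A_b = π·20²/4 = 314.2 mm²; f_rv = 131 × 1000 / (2 × 314.2) = 208.5 MPa.
F'_nt = 1.3 F_nt − (F_nt / φF_nv) f_rv = 1.3·780 − (780/(0.75·469))·208.5 = 551.7 MPa, capped at F_nt → F'_nt = 551.7 MPa.
R_n = F'_nt · A_b · n = 551.7 × 314.2 × 2 / 1000 = 346.6 kN.
Design strength φR_n = 0.75 × 346.6 = 260 kN.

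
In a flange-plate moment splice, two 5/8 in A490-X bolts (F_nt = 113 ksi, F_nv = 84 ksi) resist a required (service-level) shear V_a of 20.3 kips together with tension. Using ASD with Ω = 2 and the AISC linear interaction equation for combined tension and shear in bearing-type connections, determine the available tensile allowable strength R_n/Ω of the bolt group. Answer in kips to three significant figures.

17.8 kips

A_b = π·0.625²/4 = 0.3068 in²; f_rv = 20.3 / (2 × 0.3068) = 33.08 ksi.
F'_nt = 1.3 F_nt − (Ω F_nt / F_nv) f_rv = 1.3·113 − (2·113/84)·33.08 = 57.89 ksi, capped at F_nt → F'_nt = 57.89 ksi.
R_n = F'_nt · A_b · n = 57.89 × 0.3068 × 2 = 35.52 kips.
Allowable strength R_n/Ω = 35.52 / 2 = 17.8 kips.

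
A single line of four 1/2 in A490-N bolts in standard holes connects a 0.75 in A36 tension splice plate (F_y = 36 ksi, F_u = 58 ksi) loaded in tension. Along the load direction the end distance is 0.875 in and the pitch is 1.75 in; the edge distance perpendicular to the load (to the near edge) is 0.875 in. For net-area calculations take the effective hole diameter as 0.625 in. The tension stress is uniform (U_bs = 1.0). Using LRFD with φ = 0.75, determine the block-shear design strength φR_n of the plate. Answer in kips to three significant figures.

92.8 kips

Shear plane L_v = 0.875 + 3·1.75 = 6.125 in; A_gv = 6.125 × 0.75 = 4.594 in².
A_nv = (6.125 − 3.5·0.625) × 0.75 = 2.953 in².
A_nt = (0.875 − 0.5·0.625) × 0.75 = 0.4219 in².
0.6 F_u A_nv = 102.8 kips; 0.6 F_y A_gv = 99.22 kips → shear yielding governs the shear term.
R_n = 99.22 + 1.0 × 58 × 0.4219 = 123.7 kips.
Design strength φR_n = 0.75 × 123.7 = 92.8 kips.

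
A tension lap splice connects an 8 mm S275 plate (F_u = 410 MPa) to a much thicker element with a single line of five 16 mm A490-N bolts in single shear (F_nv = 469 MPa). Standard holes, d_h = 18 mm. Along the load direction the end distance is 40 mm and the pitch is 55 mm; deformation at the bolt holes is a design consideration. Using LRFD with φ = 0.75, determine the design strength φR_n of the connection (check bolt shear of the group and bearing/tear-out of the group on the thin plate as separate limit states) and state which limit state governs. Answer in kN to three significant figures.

354 kN (bolt shear governs)

Bolt shear: A_b = π·16²/4 = 201.1 mm²; R_n = 469 × 201.1 × 5 × 1 / 1000 = 471.5 kN → 0.75 × 471.5 = 354 kN.
Bearing (1.2 l_c t F_u ≤ 2.4 d t F_u): upper limit = 2.4·16·8·410 / 1000 = 126 kN.
  Edge l_c = 40 − 18/2 = 31 → r_n = 122 kN; interior l_c = 55 − 18 = 37 → r_n = 126 kN.
  R_n,bearing = 1·122 + 4·126 = 625.8 kN → 0.75 × 625.8 = 469 kN.
Bolt shear governs: 354 kN.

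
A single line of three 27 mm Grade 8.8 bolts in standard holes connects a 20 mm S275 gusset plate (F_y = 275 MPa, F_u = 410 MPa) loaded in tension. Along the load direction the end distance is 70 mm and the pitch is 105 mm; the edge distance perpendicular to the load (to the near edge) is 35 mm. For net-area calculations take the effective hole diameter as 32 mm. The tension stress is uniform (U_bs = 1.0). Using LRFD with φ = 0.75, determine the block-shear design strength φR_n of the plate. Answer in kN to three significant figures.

810 kN

Shear plane L_v = 70 + 2·105 = 280 mm; A_gv = 280 × 20 = 5600 mm².
A_nv = (280 − 2.5·32) × 20 = 4000 mm².
A_nt = (35 − 0.5·32) × 20 = 380 mm².
0.6 F_u A_nv = 984 kN; 0.6 F_y A_gv = 924 kN → shear yielding governs the shear term.
R_n = 924 + 1.0 × 410 × 380 / 1000 = 1080 kN.
Design strength φR_n = 0.75 × 1080 = 810 kN.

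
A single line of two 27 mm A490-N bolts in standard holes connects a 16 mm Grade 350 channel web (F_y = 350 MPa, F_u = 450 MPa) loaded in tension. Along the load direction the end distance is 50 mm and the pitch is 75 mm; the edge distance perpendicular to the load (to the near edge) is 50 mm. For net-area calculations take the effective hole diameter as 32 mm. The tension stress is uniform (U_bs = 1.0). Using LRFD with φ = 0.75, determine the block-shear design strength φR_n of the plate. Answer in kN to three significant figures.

Shear plane L_v = 50 + 1·75 = 125 mm; A_gv = 125 × 16 = 2000 mm².
A_nv = (125 − 1.5·32) × 16 = 1232 mm².
A_nt = (50 − 0.5·32) × 16 = 544 mm².
0.6 F_u A_nv = 332.6 kN; 0.6 F_y A_gv = 420 kN → shear rupture governs the shear term.
R_n = 332.6 + 1.0 × 450 × 544 / 1000 = 577.4 kN.
Design strength φR_n = 0.75 × 577.4 = 433 kN.

433 kN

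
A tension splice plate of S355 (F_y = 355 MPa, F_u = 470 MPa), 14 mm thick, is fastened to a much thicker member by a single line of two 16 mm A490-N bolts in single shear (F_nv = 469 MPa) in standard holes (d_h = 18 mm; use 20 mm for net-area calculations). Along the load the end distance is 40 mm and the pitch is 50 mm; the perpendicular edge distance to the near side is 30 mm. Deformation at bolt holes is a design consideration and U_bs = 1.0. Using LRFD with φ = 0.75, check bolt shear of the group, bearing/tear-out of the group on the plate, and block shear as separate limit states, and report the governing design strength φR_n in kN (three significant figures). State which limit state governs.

Bolt shear: A_b = π·16²/4 = 201.1 mm²; R_n = 469 × 201.1 × 2 × 1 / 1000 = 188.6 kN → 0.75 × 188.6 = 141 kN.
Bearing: edge l_c = 31, r_n = 244.8 kN; interior l_c = 32, r_n = 252.7 kN; R_n = 244.8 + 1·252.7 = 497.4 kN → 373 kN.
Block shear: A_gv = 1260, A_nv = 840, A_nt = 280 mm²; R_n = min(0.6F_uA_nv, 0.6F_yA_gv) + U_bs·F_u·A_nt = 368.5 kN → 276 kN.
Bolt shear governs: 141 kN.

141 kN (bolt shear governs)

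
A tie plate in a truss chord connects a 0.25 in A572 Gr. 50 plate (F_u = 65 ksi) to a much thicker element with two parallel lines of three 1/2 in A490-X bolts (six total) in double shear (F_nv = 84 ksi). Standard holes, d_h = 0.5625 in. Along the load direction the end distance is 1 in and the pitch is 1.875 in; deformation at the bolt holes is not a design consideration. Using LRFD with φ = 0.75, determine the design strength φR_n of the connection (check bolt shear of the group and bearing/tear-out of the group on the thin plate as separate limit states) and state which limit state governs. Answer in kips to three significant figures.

Bolt shear: A_b = π·0.5²/4 = 0.1963 in²; R_n = 84 × 0.1963 × 6 × 2 = 197.9 kips → 0.75 × 197.9 = 148 kips.
Bearing (1.5 l_c t F_u ≤ 3.0 d t F_u): upper limit = 3.0·0.5·0.25·65 = 24.38 kips.
  Edge l_c = 1 − 0.5625/2 = 0.7188 → r_n = 17.52 kips; interior l_c = 1.875 − 0.5625 = 1.312 → r_n = 24.38 kips.
  R_n,bearing = 2·17.52 + 4·24.38 = 132.5 kips → 0.75 × 132.5 = 99.4 kips.
Bearing governs: 99.4 kips.

99.4 kips (bearing governs)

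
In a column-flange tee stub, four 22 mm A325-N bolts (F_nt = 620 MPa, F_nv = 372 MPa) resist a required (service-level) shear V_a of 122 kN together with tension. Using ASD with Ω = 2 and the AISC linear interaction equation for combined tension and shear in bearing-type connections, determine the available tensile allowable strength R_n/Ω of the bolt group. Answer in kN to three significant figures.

409 kN

A_b = π·22²/4 = 380.1 mm²; f_rv = 122 × 1000 / (4 × 380.1) = 80.24 MPa.
F'_nt = 1.3 F_nt − (Ω F_nt / F_nv) f_rv = 1.3·620 − (2·620/372)·80.24 = 538.5 MPa, capped at F_nt → F'_nt = 538.5 MPa.
R_n = F'_nt · A_b · n = 538.5 × 380.1 × 4 / 1000 = 818.9 kN.
Allowable strength R_n/Ω = 818.9 / 2 = 409 kN.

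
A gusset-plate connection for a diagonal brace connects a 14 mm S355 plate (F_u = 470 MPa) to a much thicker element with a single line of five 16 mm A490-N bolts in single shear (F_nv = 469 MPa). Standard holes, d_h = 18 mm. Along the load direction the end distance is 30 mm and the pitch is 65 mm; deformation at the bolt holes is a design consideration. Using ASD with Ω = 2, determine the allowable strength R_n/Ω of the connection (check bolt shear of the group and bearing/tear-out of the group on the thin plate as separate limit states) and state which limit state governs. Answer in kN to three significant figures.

236 kN (bolt shear governs)

Bolt shear: A_b = π·16²/4 = 201.1 mm²; R_n = 469 × 201.1 × 5 × 1 / 1000 = 471.5 kN → 471.5 / 2 = 236 kN.
Bearing (1.2 l_c t F_u ≤ 2.4 d t F_u): upper limit = 2.4·16·14·470 / 1000 = 252.7 kN.
  Edge l_c = 30 − 18/2 = 21 → r_n = 165.8 kN; interior l_c = 65 − 18 = 47 → r_n = 252.7 kN.
  R_n,bearing = 1·165.8 + 4·252.7 = 1177 kN → 1177 / 2 = 588 kN.
Bolt shear governs: 236 kN.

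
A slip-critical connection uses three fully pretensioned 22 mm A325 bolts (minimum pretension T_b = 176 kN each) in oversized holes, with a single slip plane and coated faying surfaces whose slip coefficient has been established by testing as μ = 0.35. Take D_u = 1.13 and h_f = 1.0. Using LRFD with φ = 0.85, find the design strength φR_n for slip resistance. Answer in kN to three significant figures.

R_n = μ · D_u · h_f · T_b · n_s · n_b = 0.35 × 1.13 × 1.0 × 176 × 1 × 3 = 208.8 kN.
Design strength φR_n = 0.85 × 208.8 = 178 kN.

178 kN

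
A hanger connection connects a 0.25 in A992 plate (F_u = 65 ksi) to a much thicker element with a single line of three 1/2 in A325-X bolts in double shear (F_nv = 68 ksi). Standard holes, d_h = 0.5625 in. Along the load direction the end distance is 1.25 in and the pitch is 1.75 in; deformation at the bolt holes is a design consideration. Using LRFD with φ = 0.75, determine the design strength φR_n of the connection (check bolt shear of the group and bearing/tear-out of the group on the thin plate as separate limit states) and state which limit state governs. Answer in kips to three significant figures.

43.4 kips (bearing governs)

Bolt shear: A_b = π·0.5²/4 = 0.1963 in²; R_n = 68 × 0.1963 × 3 × 2 = 80.11 kips → 0.75 × 80.11 = 60.1 kips.
Bearing (1.2 l_c t F_u ≤ 2.4 d t F_u): upper limit = 2.4·0.5·0.25·65 = 19.5 kips.
  Edge l_c = 1.25 − 0.5625/2 = 0.9688 → r_n = 18.89 kips; interior l_c = 1.75 − 0.5625 = 1.188 → r_n = 19.5 kips.
  R_n,bearing = 1·18.89 + 2·19.5 = 57.89 kips → 0.75 × 57.89 = 43.4 kips.
Bearing governs: 43.4 kips.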